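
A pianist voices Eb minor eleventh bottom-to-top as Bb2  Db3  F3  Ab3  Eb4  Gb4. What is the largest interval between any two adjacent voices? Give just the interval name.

Adjacent intervals: Bb2→Db3 = minor third; Db3→F3 = major third; F3→Ab3 = minor third; Ab3→Eb4 = perfect fifth; Eb4→Gb4 = minor third.
The largest is Ab3 to Eb4, a perfect fifth (7 semitones).

perfect fifth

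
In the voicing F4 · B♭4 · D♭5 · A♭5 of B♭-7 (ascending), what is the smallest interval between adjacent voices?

Adjacent intervals: F4→B♭4 = perfect fourth; B♭4→D♭5 = minor third; D♭5→A♭5 = perfect fifth.
The smallest is B♭4 to D♭5, a minor third (3 semitones).

minor third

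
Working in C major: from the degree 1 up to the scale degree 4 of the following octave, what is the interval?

P11

The scale runs C D E F G A B.
The degree 1 is C and the degree 4 (up an octave) is F.
Counting 11 letters and 17 half steps from C gives a perfect eleventh.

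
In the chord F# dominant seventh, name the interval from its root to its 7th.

minor 7th

The chord tones of F#7 are F#-A#-C#-E.
Root = F#; 7th = E.
F# up to E is 10 semitones, a half step narrower than a major seventh, so the interval is minor.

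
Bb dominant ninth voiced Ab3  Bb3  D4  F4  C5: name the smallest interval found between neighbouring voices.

major second

Adjacent intervals: Ab3→Bb3 = major second; Bb3→D4 = major third; D4→F4 = minor third; F4→C5 = perfect fifth.
The smallest is Ab3 to Bb3, a major second (2 semitones).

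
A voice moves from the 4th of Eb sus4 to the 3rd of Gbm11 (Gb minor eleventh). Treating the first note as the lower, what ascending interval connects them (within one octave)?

The 4th of Eb sus4 is Ab; the 3rd of Gbm11 (Gb minor eleventh) is Bbb.
Ab up to Bbb is 1 semitone, a half step narrower than a major second, so the interval is minor.

minor second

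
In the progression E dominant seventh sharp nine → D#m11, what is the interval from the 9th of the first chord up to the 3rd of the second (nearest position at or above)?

The 9th of E dominant seventh sharp nine is F##; the 3rd of D#m11 is F#.
From F## to F#: 11 semitones over an octave = diminished.

d8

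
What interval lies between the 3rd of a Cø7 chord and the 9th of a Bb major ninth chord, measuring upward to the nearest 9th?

major sixth

Cø7 has Eb as its 3rd, and Bb major ninth has C as its 9th.
From Eb to C is 9 semitones, exactly the major sixth.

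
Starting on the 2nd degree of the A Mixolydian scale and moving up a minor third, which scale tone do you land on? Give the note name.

The scale is A B C# D E F# G.
The 2nd degree is B; a minor third above that is D — scale degree 4.

D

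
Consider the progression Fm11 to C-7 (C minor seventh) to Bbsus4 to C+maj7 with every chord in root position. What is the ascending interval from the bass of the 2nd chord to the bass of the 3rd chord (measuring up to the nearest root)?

minor seventh

The roots are C and Bb.
From C to Bb: 10 semitones over a seventh = minor.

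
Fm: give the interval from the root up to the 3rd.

m3

Spelling the chord: F–Ab–C.
So we need the interval from F up to Ab.
F up to Ab is 3 semitones, a half step narrower than a major third, so the interval is minor.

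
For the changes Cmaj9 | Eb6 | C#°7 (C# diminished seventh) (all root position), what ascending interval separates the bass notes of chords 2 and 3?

augmented 6th

The roots are Eb and C#.
From Eb to C#: 10 semitones over a sixth = augmented.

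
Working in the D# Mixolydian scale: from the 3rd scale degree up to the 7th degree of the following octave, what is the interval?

d12

Spelling the D# Mixolydian scale: D# E# F## G# A# B# C#.
That puts F## below C#.
F## up to C# is 18 semitones, a half step narrower than a perfect twelfth, so the interval is diminished.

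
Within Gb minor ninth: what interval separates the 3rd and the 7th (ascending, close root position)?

perfect fifth

Spelling the chord: Gb–Bbb–Db–Fb–Ab.
That puts Bbb below Fb.
From Bbb to Fb is 7 semitones, exactly the perfect fifth.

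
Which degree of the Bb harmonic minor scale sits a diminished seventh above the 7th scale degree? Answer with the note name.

Gb

The scale is Bb C Db Eb F Gb A.
The 7th scale degree is A; a diminished seventh above that is Gb — scale degree 6.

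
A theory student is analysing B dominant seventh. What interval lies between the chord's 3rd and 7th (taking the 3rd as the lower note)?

Spelling the chord: B D# F# A.
3rd = D#; 7th = A.
5 letter names make it a fifth; at 6 semitones (a half step narrower than perfect) the quality is diminished.
That tritone between 3rd and 7th is what gives the dominant seventh its pull toward resolution.

diminished fifth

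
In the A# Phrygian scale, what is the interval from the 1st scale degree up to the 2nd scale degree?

minor second

Spelling the A# Phrygian scale: A# B C# D# E# F# G#.
That puts A# below B.
2 letter names make it a second; at 1 semitone (a half step narrower than major) the quality is minor.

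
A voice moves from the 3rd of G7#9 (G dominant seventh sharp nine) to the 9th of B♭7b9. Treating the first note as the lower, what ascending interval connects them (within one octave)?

d2

The 3rd of G7#9 (G dominant seventh sharp nine) is B; the 9th of B♭7b9 is C♭.
2 letter names make it a second; at 0 semitones (a whole step narrower than major) the quality is diminished.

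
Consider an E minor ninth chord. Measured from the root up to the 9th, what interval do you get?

Em9: E G B D F♯.
The root is E and the 9th is F♯.
E up to F♯ spans 9 letter names and 14 semitones — a major ninth.

major 9th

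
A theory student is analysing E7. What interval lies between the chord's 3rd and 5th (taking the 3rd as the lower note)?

E7 (E dominant seventh) is spelled E–G♯–B–D.
That puts G♯ below B.
From G♯ to B: 3 semitones over a third = minor.

minor third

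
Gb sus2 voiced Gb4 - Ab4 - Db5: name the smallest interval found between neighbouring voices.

M2

Adjacent intervals: Gb4→Ab4 = major second; Ab4→Db5 = perfect fourth.
The smallest is Gb4 to Ab4, a major second (2 semitones).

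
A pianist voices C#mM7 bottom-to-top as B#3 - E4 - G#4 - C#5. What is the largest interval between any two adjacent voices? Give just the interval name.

perfect fourth

Adjacent intervals: B#3→E4 = diminished fourth; E4→G#4 = major third; G#4→C#5 = perfect fourth.
The largest is G#4 to C#5, a perfect fourth (5 semitones).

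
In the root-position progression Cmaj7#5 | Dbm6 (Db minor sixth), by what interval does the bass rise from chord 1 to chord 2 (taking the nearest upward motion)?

minor second

The roots are C and Db.
C up to Db is 1 semitone, a half step narrower than a major second, so the interval is minor.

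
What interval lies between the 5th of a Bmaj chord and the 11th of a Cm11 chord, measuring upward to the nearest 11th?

The 5th of Bmaj is F#; the 11th of Cm11 is F.
F# up to F is 11 semitones, a half step narrower than a perfect octave, so the interval is diminished.

diminished octave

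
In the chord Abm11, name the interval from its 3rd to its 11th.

Spelling the chord: Ab-Cb-Eb-Gb-Bb-Db.
The 3rd is Cb and the 11th is Db.
Counting 9 letters and 14 half steps from Cb gives a major ninth.

major ninth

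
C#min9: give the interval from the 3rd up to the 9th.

Spelling the chord: C# E G# B D#.
The 3rd is E and the 9th is D#.
Counting 7 letters and 11 half steps from E gives a major seventh.

major seventh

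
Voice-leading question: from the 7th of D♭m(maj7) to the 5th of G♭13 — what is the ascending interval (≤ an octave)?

minor second

D♭m(maj7) has C as its 7th, and G♭13 has D♭ as its 5th.
2 letter names make it a second; at 1 semitone (a half step narrower than major) the quality is minor.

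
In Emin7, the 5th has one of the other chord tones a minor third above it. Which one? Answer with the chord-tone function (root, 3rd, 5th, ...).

The chord tones of E minor seventh are E, G, B, D.
The 5th is B. A minor third above B is D.
D is the chord's 7th.

7th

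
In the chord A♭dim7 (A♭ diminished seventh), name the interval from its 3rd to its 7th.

diminished fifth

Spelling the chord: A♭–C♭–E𝄫–G𝄫.
That puts C♭ below G𝄫.
5 letter names make it a fifth; at 6 semitones (a half step narrower than perfect) the quality is diminished.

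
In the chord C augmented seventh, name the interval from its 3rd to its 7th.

C7#5 (C augmented seventh): C-E-G♯-B♭.
So we need the interval from E up to B♭.
E up to B♭ is 6 semitones, a half step narrower than a perfect fifth, so the interval is diminished.

diminished fifth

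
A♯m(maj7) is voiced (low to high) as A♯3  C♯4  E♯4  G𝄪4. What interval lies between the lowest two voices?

Those voices are A♯3 and C♯4.
From A♯ to C♯: 3 semitones over a third = minor.

minor third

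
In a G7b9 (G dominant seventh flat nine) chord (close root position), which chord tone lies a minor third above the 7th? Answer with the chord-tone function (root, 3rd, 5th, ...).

9th

The chord tones of G7b9 are G–B–D–F–Ab.
The 7th is F. A minor third above F is Ab.
Ab is the chord's 9th.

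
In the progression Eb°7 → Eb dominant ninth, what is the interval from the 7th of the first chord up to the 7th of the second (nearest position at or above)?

Eb°7 has Dbb as its 7th, and Eb dominant ninth has Db as its 7th.
From Dbb to Db: 1 semitone over a unison = augmented.

augmented unison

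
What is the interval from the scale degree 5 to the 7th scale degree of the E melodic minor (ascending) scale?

major 3rd

Spelling the E melodic minor (ascending) scale: E F♯ G A B C♯ D♯.
That puts B below D♯.
From B to D♯ is 4 semitones, exactly the major third.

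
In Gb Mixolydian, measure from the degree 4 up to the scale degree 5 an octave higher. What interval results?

major 9th

Gb mixolydian: Gb Ab Bb Cb Db Eb Fb.
That puts Cb below Db.
Counting 9 letters and 14 half steps from Cb gives a major ninth.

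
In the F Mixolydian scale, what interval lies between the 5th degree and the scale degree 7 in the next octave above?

F mixolydian: F G A Bb C D Eb.
The 5th degree is C and the 7th scale degree (up an octave) is Eb.
C up to Eb is 15 semitones, a half step narrower than a major tenth, so the interval is minor.

m10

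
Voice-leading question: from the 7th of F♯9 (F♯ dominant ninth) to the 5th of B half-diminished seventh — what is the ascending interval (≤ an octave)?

minor second

F♯9 (F♯ dominant ninth) has E as its 7th, and B half-diminished seventh has F as its 5th.
From E to F: 1 semitone over a second = minor.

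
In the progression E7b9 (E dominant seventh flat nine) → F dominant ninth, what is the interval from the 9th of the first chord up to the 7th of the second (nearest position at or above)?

minor seventh

The 9th of E7b9 (E dominant seventh flat nine) is F; the 7th of F dominant ninth is Eb.
From F to Eb: 10 semitones over a seventh = minor.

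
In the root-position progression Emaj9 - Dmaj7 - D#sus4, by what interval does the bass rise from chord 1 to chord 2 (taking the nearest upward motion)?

m7

The roots are E and D.
From E to D: 10 semitones over a seventh = minor.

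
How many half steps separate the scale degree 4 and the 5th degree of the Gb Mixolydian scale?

2

The scale is Gb Ab Bb Cb Db Eb Fb.
Cb up to Db is a major second — 2 semitones.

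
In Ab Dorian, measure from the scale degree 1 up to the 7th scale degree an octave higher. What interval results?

m14

Spelling Ab Dorian: Ab Bb Cb Db Eb F Gb.
Scale degree 1 = Ab; scale degree 7 (up an octave) = Gb.
Ab up to Gb is 22 semitones, a half step narrower than a major fourteenth, so the interval is minor.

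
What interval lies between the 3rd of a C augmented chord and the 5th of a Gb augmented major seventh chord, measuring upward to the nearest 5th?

minor seventh

The 3rd of C augmented is E; the 5th of Gb augmented major seventh is D.
7 letter names make it a seventh; at 10 semitones (a half step narrower than major) the quality is minor.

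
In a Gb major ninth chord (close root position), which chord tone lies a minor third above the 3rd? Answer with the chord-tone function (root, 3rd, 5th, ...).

The chord tones of Gbmaj9 (Gb major ninth) are Gb–Bb–Db–F–Ab.
The 3rd is Bb. A minor third above Bb is Db.
Db is the chord's 5th.

5th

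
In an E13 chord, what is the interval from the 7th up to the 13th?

Spelling the chord: E G# B D F# C#.
7th = D; 13th = C#.
D up to C# spans 7 letter names and 11 semitones — a major seventh.

major seventh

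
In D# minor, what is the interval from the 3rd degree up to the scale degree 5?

major third

D# natural minor: D# E# F# G# A# B C#.
The 3rd degree is F# and the 5th scale degree is A#.
From F# to A# is 4 semitones, exactly the major third.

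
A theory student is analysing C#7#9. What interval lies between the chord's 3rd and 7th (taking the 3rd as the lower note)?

diminished fifth

The chord tones of C#7#9 are C#–E#–G#–B–D##.
3rd = E#; 7th = B.
From E# to B: 6 semitones over a fifth = diminished.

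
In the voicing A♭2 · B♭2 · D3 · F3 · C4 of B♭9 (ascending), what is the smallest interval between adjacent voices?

Adjacent intervals: A♭2→B♭2 = major second; B♭2→D3 = major third; D3→F3 = minor third; F3→C4 = perfect fifth.
The smallest is A♭2 to B♭2, a major second (2 semitones).

major second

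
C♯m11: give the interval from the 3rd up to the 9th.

major seventh

C♯m11 is spelled C♯, E, G♯, B, D♯, F♯.
So we need the interval from E up to D♯.
From E to D♯ is 11 semitones, exactly the major seventh.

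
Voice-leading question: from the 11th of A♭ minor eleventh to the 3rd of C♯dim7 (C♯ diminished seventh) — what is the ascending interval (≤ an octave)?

A♭ minor eleventh has D♭ as its 11th, and C♯dim7 (C♯ diminished seventh) has E as its 3rd.
From D♭ to E: 3 semitones over a second = augmented.

augmented 2nd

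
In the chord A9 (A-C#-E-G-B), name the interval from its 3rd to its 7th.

diminished 5th

3rd = C#; 7th = G.
From C# to G: 6 semitones over a fifth = diminished.
That tritone between 3rd and 7th is what gives the dominant seventh its pull toward resolution.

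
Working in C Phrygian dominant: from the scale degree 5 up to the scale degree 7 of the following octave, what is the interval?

C phrygian dominant: C Db E F G Ab Bb.
The scale degree 5 is G and the 7th degree (up an octave) is Bb.
G up to Bb is 15 semitones, a half step narrower than a major tenth, so the interval is minor.

m10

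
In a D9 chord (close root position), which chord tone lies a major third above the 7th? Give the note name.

The chord tones of D dominant ninth are D-F#-A-C-E.
The 7th is C. A major third above C is E.
E is the chord's 9th.

E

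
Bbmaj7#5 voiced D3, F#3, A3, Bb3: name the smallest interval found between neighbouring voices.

minor 2nd

Adjacent intervals: D3→F#3 = major third; F#3→A3 = minor third; A3→Bb3 = minor second.
The smallest is A3 to Bb3, a minor second (1 semitone).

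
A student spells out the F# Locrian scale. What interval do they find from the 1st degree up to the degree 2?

F# locrian: F# G A B C D E.
The 1st degree is F# and the 2nd degree is G.
F# up to G is 1 semitone, a half step narrower than a major second, so the interval is minor.

minor 2nd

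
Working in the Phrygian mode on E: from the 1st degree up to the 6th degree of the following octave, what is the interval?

minor thirteenth

The scale runs E F G A B C D.
That puts E below C.
13 letter names make it a thirteenth; at 20 semitones (a half step narrower than major) the quality is minor.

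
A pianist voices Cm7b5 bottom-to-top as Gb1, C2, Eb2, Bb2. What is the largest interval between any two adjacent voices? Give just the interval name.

perfect 5th

Adjacent intervals: Gb1→C2 = augmented fourth; C2→Eb2 = minor third; Eb2→Bb2 = perfect fifth.
The largest is Eb2 to Bb2, a perfect fifth (7 semitones).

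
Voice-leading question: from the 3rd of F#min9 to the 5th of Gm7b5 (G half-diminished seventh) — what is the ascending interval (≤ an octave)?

diminished fourth

The 3rd of F#min9 is A; the 5th of Gm7b5 (G half-diminished seventh) is Db.
A up to Db is 4 semitones, a half step narrower than a perfect fourth, so the interval is diminished.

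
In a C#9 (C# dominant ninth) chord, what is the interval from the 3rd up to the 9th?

minor 7th

C#9: C#-E#-G#-B-D#.
So we need the interval from E# up to D#.
7 letter names make it a seventh; at 10 semitones (a half step narrower than major) the quality is minor.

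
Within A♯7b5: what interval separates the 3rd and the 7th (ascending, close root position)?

diminished fifth

The chord tones of A♯7b5 (A♯ dominant seventh flat five) are A♯-C𝄪-E-G♯.
So we need the interval from C𝄪 up to G♯.
C𝄪 up to G♯ is 6 semitones, a half step narrower than a perfect fifth, so the interval is diminished.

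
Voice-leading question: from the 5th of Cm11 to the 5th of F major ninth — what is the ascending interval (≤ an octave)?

perfect 4th

Cm11 has G as its 5th, and F major ninth has C as its 5th.
Counting 4 letters and 5 half steps from G gives a perfect fourth.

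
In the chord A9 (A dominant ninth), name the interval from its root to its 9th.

M9

A dominant ninth is spelled A, C♯, E, G, B.
The root is A and the 9th is B.
From A to B is 14 semitones, exactly the major ninth.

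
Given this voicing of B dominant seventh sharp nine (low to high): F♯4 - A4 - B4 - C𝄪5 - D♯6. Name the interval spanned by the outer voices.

major 13th

The outer voices are F♯4 and D♯6.
F♯ up to D♯ spans 13 letter names and 21 semitones — a major thirteenth.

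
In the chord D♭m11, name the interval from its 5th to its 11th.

D♭ minor eleventh: D♭ F♭ A♭ C♭ E♭ G♭.
That puts A♭ below G♭.
A♭ up to G♭ is 10 semitones, a half step narrower than a major seventh, so the interval is minor.

minor seventh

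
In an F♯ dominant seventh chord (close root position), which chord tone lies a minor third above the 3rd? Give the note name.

C#

F♯7: F♯-A♯-C♯-E.
The 3rd is A♯. A minor third above A♯ is C♯.
C♯ is the chord's 5th.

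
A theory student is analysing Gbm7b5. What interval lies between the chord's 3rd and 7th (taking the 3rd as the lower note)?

perfect 5th

Spelling the chord: Gb Bbb Dbb Fb.
3rd = Bbb; 7th = Fb.
Bbb up to Fb spans 5 letter names and 7 semitones — a perfect fifth.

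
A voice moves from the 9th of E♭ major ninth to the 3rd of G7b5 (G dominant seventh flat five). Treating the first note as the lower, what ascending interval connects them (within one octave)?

A4

E♭ major ninth has F as its 9th, and G7b5 (G dominant seventh flat five) has B as its 3rd.
F up to B is 6 semitones, a half step wider than a perfect fourth, so the interval is augmented.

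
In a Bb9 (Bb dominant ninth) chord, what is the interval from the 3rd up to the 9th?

Bb9 (Bb dominant ninth) is spelled Bb D F Ab C.
So we need the interval from D up to C.
D up to C is 10 semitones, a half step narrower than a major seventh, so the interval is minor.

minor seventh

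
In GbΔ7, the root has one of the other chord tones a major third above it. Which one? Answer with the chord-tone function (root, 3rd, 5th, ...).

Gbmaj7 is spelled Gb-Bb-Db-F.
The root is Gb. A major third above Gb is Bb.
Bb is the chord's 3rd.

3rd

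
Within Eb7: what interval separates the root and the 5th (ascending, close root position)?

Eb7 (Eb dominant seventh): Eb, G, Bb, Db.
That puts Eb below Bb.
Counting 5 letters and 7 half steps from Eb gives a perfect fifth.

perfect fifth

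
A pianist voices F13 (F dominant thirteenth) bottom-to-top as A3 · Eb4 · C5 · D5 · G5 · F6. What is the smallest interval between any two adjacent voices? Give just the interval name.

major second

Adjacent intervals: A3→Eb4 = diminished fifth; Eb4→C5 = major sixth; C5→D5 = major second; D5→G5 = perfect fourth; G5→F6 = minor seventh.
The smallest is C5 to D5, a major second (2 semitones).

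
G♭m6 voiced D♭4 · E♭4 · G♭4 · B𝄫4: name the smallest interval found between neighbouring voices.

major 2nd

Adjacent intervals: D♭4→E♭4 = major second; E♭4→G♭4 = minor third; G♭4→B𝄫4 = minor third.
The smallest is D♭4 to E♭4, a major second (2 semitones).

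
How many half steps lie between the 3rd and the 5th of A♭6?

3

A♭ major sixth: A♭–C–E♭–F.
C to E♭ is a minor third: 3 semitones.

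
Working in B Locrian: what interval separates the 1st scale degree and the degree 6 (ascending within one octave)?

minor sixth

The scale runs B C D E F G A.
1st scale degree = B; 6th degree = G.
B up to G is 8 semitones, a half step narrower than a major sixth, so the interval is minor.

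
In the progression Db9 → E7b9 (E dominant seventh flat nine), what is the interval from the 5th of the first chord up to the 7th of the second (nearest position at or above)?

augmented fourth

The 5th of Db9 is Ab; the 7th of E7b9 (E dominant seventh flat nine) is D.
From Ab to D: 6 semitones over a fourth = augmented.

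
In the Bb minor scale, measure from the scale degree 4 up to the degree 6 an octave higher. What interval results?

Bb natural minor: Bb C Db Eb F Gb Ab.
The scale degree 4 is Eb and the degree 6 (up an octave) is Gb.
Eb up to Gb is 15 semitones, a half step narrower than a major tenth, so the interval is minor.

minor 10th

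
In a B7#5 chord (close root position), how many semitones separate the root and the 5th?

8

B7#5: B D# F## A.
B to F## is an augmented fifth: 8 semitones.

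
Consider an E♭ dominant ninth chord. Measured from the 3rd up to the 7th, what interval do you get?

diminished 5th

Spelling the chord: E♭ G B♭ D♭ F.
3rd = G; 7th = D♭.
From G to D♭: 6 semitones over a fifth = diminished.
That tritone between 3rd and 7th is what gives the dominant seventh its pull toward resolution.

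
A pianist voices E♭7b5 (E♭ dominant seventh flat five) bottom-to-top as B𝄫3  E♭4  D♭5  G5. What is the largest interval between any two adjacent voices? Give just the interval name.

Adjacent intervals: B𝄫3→E♭4 = augmented fourth; E♭4→D♭5 = minor seventh; D♭5→G5 = augmented fourth.
The largest is E♭4 to D♭5, a minor seventh (10 semitones).

minor 7th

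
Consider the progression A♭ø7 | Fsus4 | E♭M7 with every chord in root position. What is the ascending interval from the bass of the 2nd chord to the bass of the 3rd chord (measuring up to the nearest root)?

The roots are F and E♭.
F up to E♭ is 10 semitones, a half step narrower than a major seventh, so the interval is minor.

minor seventh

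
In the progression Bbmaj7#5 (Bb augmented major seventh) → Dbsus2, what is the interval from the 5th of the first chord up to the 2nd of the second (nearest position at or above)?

The 5th of Bbmaj7#5 (Bb augmented major seventh) is F#; the 2nd of Dbsus2 is Eb.
7 letter names make it a seventh; at 9 semitones (a whole step narrower than major) the quality is diminished.

diminished 7th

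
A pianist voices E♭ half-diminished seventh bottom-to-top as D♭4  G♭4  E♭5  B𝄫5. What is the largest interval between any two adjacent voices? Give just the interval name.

Adjacent intervals: D♭4→G♭4 = perfect fourth; G♭4→E♭5 = major sixth; E♭5→B𝄫5 = diminished fifth.
The largest is G♭4 to E♭5, a major sixth (9 semitones).

major sixth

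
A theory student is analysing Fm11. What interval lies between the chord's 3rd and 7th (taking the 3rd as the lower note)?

perfect fifth

Fm11 is spelled F, Ab, C, Eb, G, Bb.
3rd = Ab; 7th = Eb.
From Ab to Eb is 7 semitones, exactly the perfect fifth.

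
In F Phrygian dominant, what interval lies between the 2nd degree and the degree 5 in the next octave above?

Spelling F Phrygian dominant: F G♭ A B♭ C D♭ E♭.
2nd degree = G♭; degree 5 (up an octave) = C.
From G♭ to C: 18 semitones over an eleventh = augmented.

augmented eleventh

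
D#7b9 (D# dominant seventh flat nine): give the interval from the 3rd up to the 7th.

diminished fifth

D#7b9 (D# dominant seventh flat nine) is spelled D#-F##-A#-C#-E.
So we need the interval from F## up to C#.
5 letter names make it a fifth; at 6 semitones (a half step narrower than perfect) the quality is diminished.
That tritone between 3rd and 7th is what gives the dominant seventh its pull toward resolution.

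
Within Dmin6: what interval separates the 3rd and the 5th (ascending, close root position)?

major third

Dm6: D-F-A-B.
3rd = F; 5th = A.
From F to A is 4 semitones, exactly the major third.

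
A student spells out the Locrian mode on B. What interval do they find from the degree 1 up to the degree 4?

perfect fourth

The scale runs B C D E F G A.
The degree 1 is B and the 4th scale degree is E.
B up to E spans 4 letter names and 5 semitones — a perfect fourth.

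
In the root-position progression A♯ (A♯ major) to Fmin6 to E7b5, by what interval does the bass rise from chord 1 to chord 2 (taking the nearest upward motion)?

diminished 6th

The roots are A♯ and F.
From A♯ to F: 7 semitones over a sixth = diminished.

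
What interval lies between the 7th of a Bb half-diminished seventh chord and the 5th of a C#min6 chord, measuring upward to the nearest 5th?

augmented seventh

The 7th of Bb half-diminished seventh is Ab; the 5th of C#min6 is G#.
From Ab to G#: 12 semitones over a seventh = augmented.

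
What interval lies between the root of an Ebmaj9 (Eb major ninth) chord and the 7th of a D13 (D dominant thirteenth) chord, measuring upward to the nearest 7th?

The root of Ebmaj9 (Eb major ninth) is Eb; the 7th of D13 (D dominant thirteenth) is C.
Eb up to C spans 6 letter names and 9 semitones — a major sixth.

major 6th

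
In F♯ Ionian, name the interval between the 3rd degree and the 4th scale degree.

minor second

The scale runs F♯ G♯ A♯ B C♯ D♯ E♯.
That puts A♯ below B.
A♯ up to B is 1 semitone, a half step narrower than a major second, so the interval is minor.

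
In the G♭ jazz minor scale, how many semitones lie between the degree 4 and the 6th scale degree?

The scale is G♭ A♭ B𝄫 C♭ D♭ E♭ F.
C♭ up to E♭ is a major third — 4 semitones.

4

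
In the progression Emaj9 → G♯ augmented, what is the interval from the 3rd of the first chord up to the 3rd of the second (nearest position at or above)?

major third

Emaj9 has G♯ as its 3rd, and G♯ augmented has B♯ as its 3rd.
From G♯ to B♯ is 4 semitones, exactly the major third.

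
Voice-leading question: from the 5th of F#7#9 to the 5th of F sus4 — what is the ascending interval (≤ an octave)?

F#7#9 has C# as its 5th, and F sus4 has C as its 5th.
8 letter names make it an octave; at 11 semitones (a half step narrower than perfect) the quality is diminished.

diminished octave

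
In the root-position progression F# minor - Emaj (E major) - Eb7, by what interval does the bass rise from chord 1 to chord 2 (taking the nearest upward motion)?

The roots are F# and E.
From F# to E: 10 semitones over a seventh = minor.

minor seventh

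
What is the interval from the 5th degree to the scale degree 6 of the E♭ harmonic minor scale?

minor second

The scale runs E♭ F G♭ A♭ B♭ C♭ D.
That puts B♭ below C♭.
B♭ up to C♭ is 1 semitone, a half step narrower than a major second, so the interval is minor.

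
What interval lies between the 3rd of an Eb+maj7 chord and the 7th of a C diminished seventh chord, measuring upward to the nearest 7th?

diminished 3rd

The 3rd of Eb+maj7 is G; the 7th of C diminished seventh is Bbb.
3 letter names make it a third; at 2 semitones (a whole step narrower than major) the quality is diminished.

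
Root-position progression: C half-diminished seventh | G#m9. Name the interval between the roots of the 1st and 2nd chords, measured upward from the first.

The roots are C and G#.
From C to G#: 8 semitones over a fifth = augmented.

augmented 5th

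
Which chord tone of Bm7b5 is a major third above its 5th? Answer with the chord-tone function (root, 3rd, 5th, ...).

7th

Bø7 (B half-diminished seventh): B–D–F–A.
The 5th is F. A major third above F is A.
A is the chord's 7th.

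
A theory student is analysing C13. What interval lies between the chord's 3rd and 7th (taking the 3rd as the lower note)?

C13 is spelled C–E–G–Bb–D–A.
That puts E below Bb.
E up to Bb is 6 semitones, a half step narrower than a perfect fifth, so the interval is diminished.

diminished fifth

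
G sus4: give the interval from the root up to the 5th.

perfect 5th

Gsus4 (G sus4) is spelled G-C-D.
That puts G below D.
G up to D spans 5 letter names and 7 semitones — a perfect fifth.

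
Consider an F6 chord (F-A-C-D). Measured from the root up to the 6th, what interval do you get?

Root = F; 6th = D.
From F to D is 9 semitones, exactly the major sixth.

major sixth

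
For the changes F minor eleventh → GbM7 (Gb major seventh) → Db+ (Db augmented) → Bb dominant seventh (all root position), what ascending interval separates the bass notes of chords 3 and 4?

major 6th

The roots are Db and Bb.
Counting 6 letters and 9 half steps from Db gives a major sixth.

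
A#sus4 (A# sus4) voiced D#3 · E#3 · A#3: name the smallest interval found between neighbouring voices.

Adjacent intervals: D#3→E#3 = major second; E#3→A#3 = perfect fourth.
The smallest is D#3 to E#3, a major second (2 semitones).

M2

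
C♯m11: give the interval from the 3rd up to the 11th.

major 9th

C♯m11 (C♯ minor eleventh) is spelled C♯ E G♯ B D♯ F♯.
The 3rd is E and the 11th is F♯.
From E to F♯ is 14 semitones, exactly the major ninth.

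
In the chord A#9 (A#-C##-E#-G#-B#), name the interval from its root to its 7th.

The root is A# and the 7th is G#.
From A# to G#: 10 semitones over a seventh = minor.

minor 7th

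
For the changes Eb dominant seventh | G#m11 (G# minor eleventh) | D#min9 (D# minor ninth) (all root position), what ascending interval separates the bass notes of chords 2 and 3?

The roots are G# and D#.
Counting 5 letters and 7 half steps from G# gives a perfect fifth.

perfect fifth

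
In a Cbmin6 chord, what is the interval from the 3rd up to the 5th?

The chord tones of Cbm6 (Cb minor sixth) are Cb Ebb Gb Ab.
That puts Ebb below Gb.
Counting 3 letters and 4 half steps from Ebb gives a major third.

major 3rd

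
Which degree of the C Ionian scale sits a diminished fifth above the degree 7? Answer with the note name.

The scale is C D E F G A B.
The degree 7 is B; a diminished fifth above that is F — scale degree 4.

F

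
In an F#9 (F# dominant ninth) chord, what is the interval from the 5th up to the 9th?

perfect fifth

F#9: F#–A#–C#–E–G#.
That puts C# below G#.
C# up to G# spans 5 letter names and 7 semitones — a perfect fifth.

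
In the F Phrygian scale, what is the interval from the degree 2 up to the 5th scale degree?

Spelling the F Phrygian scale: F Gb Ab Bb C Db Eb.
The degree 2 is Gb and the scale degree 5 is C.
4 letter names make it a fourth; at 6 semitones (a half step wider than perfect) the quality is augmented.

A4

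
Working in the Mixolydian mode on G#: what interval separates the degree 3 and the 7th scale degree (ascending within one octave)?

d5

G# mixolydian: G# A# B# C# D# E# F#.
The degree 3 is B# and the 7th degree is F#.
5 letter names make it a fifth; at 6 semitones (a half step narrower than perfect) the quality is diminished.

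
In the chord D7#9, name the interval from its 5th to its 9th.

augmented fifth

D dominant seventh sharp nine is spelled D, F#, A, C, E#.
That puts A below E#.
A up to E# is 8 semitones, a half step wider than a perfect fifth, so the interval is augmented.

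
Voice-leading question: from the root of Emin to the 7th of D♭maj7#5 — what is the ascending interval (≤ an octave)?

minor 6th

Emin has E as its root, and D♭maj7#5 has C as its 7th.
6 letter names make it a sixth; at 8 semitones (a half step narrower than major) the quality is minor.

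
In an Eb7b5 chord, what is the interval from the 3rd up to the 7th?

diminished fifth

The chord tones of Eb7b5 (Eb dominant seventh flat five) are Eb, G, Bbb, Db.
3rd = G; 7th = Db.
5 letter names make it a fifth; at 6 semitones (a half step narrower than perfect) the quality is diminished.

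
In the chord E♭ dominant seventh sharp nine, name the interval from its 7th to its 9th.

E♭ dominant seventh sharp nine is spelled E♭, G, B♭, D♭, F♯.
The 7th is D♭ and the 9th is F♯.
From D♭ to F♯: 5 semitones over a third = augmented.

augmented third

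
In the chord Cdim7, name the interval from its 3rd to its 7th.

Spelling the chord: C-E♭-G♭-B𝄫.
3rd = E♭; 7th = B𝄫.
From E♭ to B𝄫: 6 semitones over a fifth = diminished.

diminished fifth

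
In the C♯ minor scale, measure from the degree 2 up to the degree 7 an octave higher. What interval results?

minor thirteenth

C♯ natural minor: C♯ D♯ E F♯ G♯ A B.
That puts D♯ below B.
13 letter names make it a thirteenth; at 20 semitones (a half step narrower than major) the quality is minor.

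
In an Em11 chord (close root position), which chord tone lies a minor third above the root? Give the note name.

The chord tones of Em11 are E-G-B-D-F#-A.
The root is E. A minor third above E is G.
G is the chord's 3rd.

G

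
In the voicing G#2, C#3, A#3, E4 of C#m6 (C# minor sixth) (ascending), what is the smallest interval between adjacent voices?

Adjacent intervals: G#2→C#3 = perfect fourth; C#3→A#3 = major sixth; A#3→E4 = diminished fifth.
The smallest is G#2 to C#3, a perfect fourth (5 semitones).

perfect fourth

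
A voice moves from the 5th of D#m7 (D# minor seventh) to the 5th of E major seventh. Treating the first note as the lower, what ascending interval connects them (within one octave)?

The 5th of D#m7 (D# minor seventh) is A#; the 5th of E major seventh is B.
From A# to B: 1 semitone over a second = minor.

m2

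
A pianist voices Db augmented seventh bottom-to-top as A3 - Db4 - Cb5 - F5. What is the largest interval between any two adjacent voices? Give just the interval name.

minor 7th

Adjacent intervals: A3→Db4 = diminished fourth; Db4→Cb5 = minor seventh; Cb5→F5 = augmented fourth.
The largest is Db4 to Cb5, a minor seventh (10 semitones).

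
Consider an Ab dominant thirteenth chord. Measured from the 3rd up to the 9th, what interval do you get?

The chord tones of Ab13 are Ab C Eb Gb Bb F.
That puts C below Bb.
7 letter names make it a seventh; at 10 semitones (a half step narrower than major) the quality is minor.

minor 7th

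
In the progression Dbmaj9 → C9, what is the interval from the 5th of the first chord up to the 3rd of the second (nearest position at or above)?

augmented fifth

The 5th of Dbmaj9 is Ab; the 3rd of C9 is E.
From Ab to E: 8 semitones over a fifth = augmented.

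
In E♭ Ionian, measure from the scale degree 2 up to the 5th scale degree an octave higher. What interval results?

perfect 11th

The scale runs E♭ F G A♭ B♭ C D.
That puts F below B♭.
From F to B♭ is 17 semitones, exactly the perfect eleventh.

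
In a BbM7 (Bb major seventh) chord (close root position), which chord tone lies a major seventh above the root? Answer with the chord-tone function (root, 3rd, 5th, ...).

7th

BbΔ7 is spelled Bb D F A.
The root is Bb. A major seventh above Bb is A.
A is the chord's 7th.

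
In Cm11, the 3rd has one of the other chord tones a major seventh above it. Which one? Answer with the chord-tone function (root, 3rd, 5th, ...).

Cm11 (C minor eleventh): C, Eb, G, Bb, D, F.
The 3rd is Eb. A major seventh above Eb is D.
D is the chord's 9th.

9th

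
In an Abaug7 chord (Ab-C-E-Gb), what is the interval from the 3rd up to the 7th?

So we need the interval from C up to Gb.
5 letter names make it a fifth; at 6 semitones (a half step narrower than perfect) the quality is diminished.
That tritone between 3rd and 7th is what gives the dominant seventh its pull toward resolution.

diminished fifth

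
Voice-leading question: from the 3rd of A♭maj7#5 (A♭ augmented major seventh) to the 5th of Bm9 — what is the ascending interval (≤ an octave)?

A♭maj7#5 (A♭ augmented major seventh) has C as its 3rd, and Bm9 has F♯ as its 5th.
4 letter names make it a fourth; at 6 semitones (a half step wider than perfect) the quality is augmented.

augmented fourth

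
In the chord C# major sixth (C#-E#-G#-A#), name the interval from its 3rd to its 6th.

perfect 4th

The 3rd is E# and the 6th is A#.
E# up to A# spans 4 letter names and 5 semitones — a perfect fourth.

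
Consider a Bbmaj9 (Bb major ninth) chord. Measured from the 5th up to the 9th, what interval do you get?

perfect 5th

Bb major ninth is spelled Bb, D, F, A, C.
The 5th is F and the 9th is C.
Counting 5 letters and 7 half steps from F gives a perfect fifth.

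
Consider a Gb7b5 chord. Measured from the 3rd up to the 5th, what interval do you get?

d3

Spelling the chord: Gb–Bb–Dbb–Fb.
3rd = Bb; 5th = Dbb.
From Bb to Dbb: 2 semitones over a third = diminished.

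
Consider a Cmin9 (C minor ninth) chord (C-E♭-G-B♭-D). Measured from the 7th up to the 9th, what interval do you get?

major 3rd

That puts B♭ below D.
Counting 3 letters and 4 half steps from B♭ gives a major third.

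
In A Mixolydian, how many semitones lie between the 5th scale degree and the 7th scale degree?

3

The scale is A B C# D E F# G.
E up to G is a minor third — 3 semitones.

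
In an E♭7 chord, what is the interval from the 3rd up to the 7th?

diminished 5th

E♭ dominant seventh is spelled E♭-G-B♭-D♭.
That puts G below D♭.
5 letter names make it a fifth; at 6 semitones (a half step narrower than perfect) the quality is diminished.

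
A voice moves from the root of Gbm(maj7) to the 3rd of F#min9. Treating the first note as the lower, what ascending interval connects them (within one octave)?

The root of Gbm(maj7) is Gb; the 3rd of F#min9 is A.
2 letter names make it a second; at 3 semitones (a half step wider than major) the quality is augmented.

augmented second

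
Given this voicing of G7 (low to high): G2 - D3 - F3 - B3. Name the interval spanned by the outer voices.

M10

The outer voices are G2 and B3.
From G to B is 16 semitones, exactly the major tenth.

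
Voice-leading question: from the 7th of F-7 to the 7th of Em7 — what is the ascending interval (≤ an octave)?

The 7th of F-7 is Eb; the 7th of Em7 is D.
Eb up to D spans 7 letter names and 11 semitones — a major seventh.

M7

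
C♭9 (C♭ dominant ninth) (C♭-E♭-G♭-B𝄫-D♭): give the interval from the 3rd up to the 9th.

So we need the interval from E♭ up to D♭.
7 letter names make it a seventh; at 10 semitones (a half step narrower than major) the quality is minor.

minor 7th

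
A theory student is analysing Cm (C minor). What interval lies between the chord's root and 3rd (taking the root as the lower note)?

Cmin is spelled C, Eb, G.
That puts C below Eb.
From C to Eb: 3 semitones over a third = minor.

minor third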